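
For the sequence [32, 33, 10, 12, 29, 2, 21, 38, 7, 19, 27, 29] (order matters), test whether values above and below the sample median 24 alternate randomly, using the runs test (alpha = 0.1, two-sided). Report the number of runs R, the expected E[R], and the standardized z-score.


Step 1: Compute median = 24; label A = above, B = below.
Labels in order: AABBABBABBAA  (n_A = 6, n_B = 6)
Step 2: Count runs R = 7.
Step 3: Under H0 (random ordering), E[R] = 2*n_A*n_B/(n_A+n_B) + 1 = 2*6*6/12 + 1 = 7.0000.
        Var[R] = 2*n_A*n_B*(2*n_A*n_B - n_A - n_B) / ((n_A+n_B)^2 * (n_A+n_B-1)) = 4320/1584 = 2.7273.
        SD[R] = 1.6514.
Step 4: R = E[R], so z = 0 with no continuity correction.
Step 5: Two-sided p-value via normal approximation = 2*(1 - Phi(|z|)) = 1.000000.
Step 6: alpha = 0.1. fail to reject H0.

R = 7, z = 0.0000, p = 1.000000, fail to reject H0.


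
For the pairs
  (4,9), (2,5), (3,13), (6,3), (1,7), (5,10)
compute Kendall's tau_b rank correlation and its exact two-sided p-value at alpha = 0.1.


Step 1: Enumerate the 15 unordered pairs (i,j) with i<j and classify each by sign(x_j-x_i) * sign(y_j-y_i).
  (1,2):dx=-2,dy=-4->C; (1,3):dx=-1,dy=+4->D; (1,4):dx=+2,dy=-6->D; (1,5):dx=-3,dy=-2->C
  (1,6):dx=+1,dy=+1->C; (2,3):dx=+1,dy=+8->C; (2,4):dx=+4,dy=-2->D; (2,5):dx=-1,dy=+2->D
  (2,6):dx=+3,dy=+5->C; (3,4):dx=+3,dy=-10->D; (3,5):dx=-2,dy=-6->C; (3,6):dx=+2,dy=-3->D
  (4,5):dx=-5,dy=+4->D; (4,6):dx=-1,dy=+7->D; (5,6):dx=+4,dy=+3->C
Step 2: C = 7, D = 8, total pairs = 15.
Step 3: tau = (C - D)/(n(n-1)/2) = (7 - 8)/15 = -0.066667.
Step 4: Exact two-sided p-value (enumerate n! = 720 permutations of y under H0): p = 1.000000.
Step 5: alpha = 0.1. fail to reject H0.

tau_b = -0.0667 (C=7, D=8), p = 1.000000, fail to reject H0.


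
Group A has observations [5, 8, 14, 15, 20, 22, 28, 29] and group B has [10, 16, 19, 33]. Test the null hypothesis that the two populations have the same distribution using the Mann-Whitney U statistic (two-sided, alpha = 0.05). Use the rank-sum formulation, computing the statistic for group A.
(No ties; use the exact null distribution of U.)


Step 1: Combine and sort all 12 observations; assign midranks.
sorted (value, group): (5,X), (8,X), (10,Y), (14,X), (15,X), (16,Y), (19,Y), (20,X), (22,X), (28,X), (29,X), (33,Y)
ranks: 5->1, 8->2, 10->3, 14->4, 15->5, 16->6, 19->7, 20->8, 22->9, 28->10, 29->11, 33->12
Step 2: Rank sum for X: R1 = 1 + 2 + 4 + 5 + 8 + 9 + 10 + 11 = 50.
Step 3: U_X = R1 - n1(n1+1)/2 = 50 - 8*9/2 = 50 - 36 = 14.
       U_Y = n1*n2 - U_X = 32 - 14 = 18.
Step 4: No ties, so the exact null distribution of U (based on enumerating the C(12,8) = 495 equally likely rank assignments) gives the two-sided p-value.
Step 5: p-value = 0.808081; compare to alpha = 0.05. fail to reject H0.

U_X = 14, p = 0.808081, fail to reject H0 at alpha = 0.05.


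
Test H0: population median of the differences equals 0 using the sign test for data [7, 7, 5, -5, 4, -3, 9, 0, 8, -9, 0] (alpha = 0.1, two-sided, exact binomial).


Step 1: Discard zero differences. Original n = 11; n_eff = number of nonzero differences = 9.
Nonzero differences (with sign): +7, +7, +5, -5, +4, -3, +9, +8, -9
Step 2: Count signs: positive = 6, negative = 3.
Step 3: Under H0: P(positive) = 0.5, so the number of positives S ~ Bin(9, 0.5).
Step 4: Two-sided exact p-value = sum of Bin(9,0.5) probabilities at or below the observed probability = 0.507812.
Step 5: alpha = 0.1. fail to reject H0.

n_eff = 9, pos = 6, neg = 3, p = 0.507812, fail to reject H0.


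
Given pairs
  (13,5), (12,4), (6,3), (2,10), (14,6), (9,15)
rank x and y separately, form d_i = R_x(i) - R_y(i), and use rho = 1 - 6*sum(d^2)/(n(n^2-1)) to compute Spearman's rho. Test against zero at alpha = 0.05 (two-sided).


Step 1: Rank x and y separately (midranks; no ties here).
rank(x): 13->5, 12->4, 6->2, 2->1, 14->6, 9->3
rank(y): 5->3, 4->2, 3->1, 10->5, 6->4, 15->6
Step 2: d_i = R_x(i) - R_y(i); compute d_i^2.
  (5-3)^2=4, (4-2)^2=4, (2-1)^2=1, (1-5)^2=16, (6-4)^2=4, (3-6)^2=9
sum(d^2) = 38.
Step 3: rho = 1 - 6*38 / (6*(6^2 - 1)) = 1 - 228/210 = -0.085714.
Step 4: Under H0, t = rho * sqrt((n-2)/(1-rho^2)) = -0.1721 ~ t(4).
Step 5: Two-sided p-value from the t-distribution with 4 df = 0.871743.
Step 6: alpha = 0.05. fail to reject H0.

rho = -0.0857, p = 0.871743, fail to reject H0 at alpha = 0.05.


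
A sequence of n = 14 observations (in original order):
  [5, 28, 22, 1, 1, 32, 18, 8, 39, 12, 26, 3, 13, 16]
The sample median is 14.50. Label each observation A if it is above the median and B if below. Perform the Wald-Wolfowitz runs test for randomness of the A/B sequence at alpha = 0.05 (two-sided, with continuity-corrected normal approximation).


Step 1: Compute median = 14.50; label A = above, B = below.
Labels in order: BAABBAABABABBA  (n_A = 7, n_B = 7)
Step 2: Count runs R = 10.
Step 3: Under H0 (random ordering), E[R] = 2*n_A*n_B/(n_A+n_B) + 1 = 2*7*7/14 + 1 = 8.0000.
        Var[R] = 2*n_A*n_B*(2*n_A*n_B - n_A - n_B) / ((n_A+n_B)^2 * (n_A+n_B-1)) = 8232/2548 = 3.2308.
        SD[R] = 1.7974.
Step 4: Continuity-corrected z = (R - 0.5 - E[R]) / SD[R] = (10 - 0.5 - 8.0000) / 1.7974 = 0.8345.
Step 5: Two-sided p-value via normal approximation = 2*(1 - Phi(|z|)) = 0.403986.
Step 6: alpha = 0.05. fail to reject H0.

R = 10, z = 0.8345, p = 0.403986, fail to reject H0.


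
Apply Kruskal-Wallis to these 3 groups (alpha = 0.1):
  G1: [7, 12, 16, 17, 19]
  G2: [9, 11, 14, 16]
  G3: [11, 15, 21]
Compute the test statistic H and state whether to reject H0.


Step 1: Combine all N = 12 observations and assign midranks.
sorted (value, group, rank): (7,G1,1), (9,G2,2), (11,G2,3.5), (11,G3,3.5), (12,G1,5), (14,G2,6), (15,G3,7), (16,G1,8.5), (16,G2,8.5), (17,G1,10), (19,G1,11), (21,G3,12)
Step 2: Sum ranks within each group.
R_1 = 35.5 (n_1 = 5)
R_2 = 20 (n_2 = 4)
R_3 = 22.5 (n_3 = 3)
Step 3: H = 12/(N(N+1)) * sum(R_i^2/n_i) - 3(N+1)
     = 12/(12*13) * (35.5^2/5 + 20^2/4 + 22.5^2/3) - 3*13
     = 0.076923 * 520.8 - 39
     = 1.061538.
Step 4: Ties present; correction factor C = 1 - 12/(12^3 - 12) = 0.993007. Corrected H = 1.061538 / 0.993007 = 1.069014.
Step 5: Under H0, H ~ chi^2(2); p-value = 0.585958.
Step 6: alpha = 0.1. fail to reject H0.

H = 1.0690, df = 2, p = 0.585958, fail to reject H0.


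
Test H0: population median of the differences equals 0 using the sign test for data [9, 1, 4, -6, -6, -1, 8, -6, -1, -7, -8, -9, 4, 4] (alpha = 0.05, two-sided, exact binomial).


Step 1: Discard zero differences. Original n = 14; n_eff = number of nonzero differences = 14.
Nonzero differences (with sign): +9, +1, +4, -6, -6, -1, +8, -6, -1, -7, -8, -9, +4, +4
Step 2: Count signs: positive = 6, negative = 8.
Step 3: Under H0: P(positive) = 0.5, so the number of positives S ~ Bin(14, 0.5).
Step 4: Two-sided exact p-value = sum of Bin(14,0.5) probabilities at or below the observed probability = 0.790527.
Step 5: alpha = 0.05. fail to reject H0.

n_eff = 14, pos = 6, neg = 8, p = 0.790527, fail to reject H0.


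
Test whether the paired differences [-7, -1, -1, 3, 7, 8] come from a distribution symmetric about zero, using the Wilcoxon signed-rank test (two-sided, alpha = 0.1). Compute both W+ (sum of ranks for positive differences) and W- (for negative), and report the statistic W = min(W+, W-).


Step 1: Drop any zero differences (none here) and take |d_i|.
|d| = [7, 1, 1, 3, 7, 8]
Step 2: Midrank |d_i| (ties get averaged ranks).
ranks: |7|->4.5, |1|->1.5, |1|->1.5, |3|->3, |7|->4.5, |8|->6
Step 3: Attach original signs; sum ranks with positive sign and with negative sign.
W+ = 3 + 4.5 + 6 = 13.5
W- = 4.5 + 1.5 + 1.5 = 7.5
(Check: W+ + W- = 21 should equal n(n+1)/2 = 21.)
Step 4: Test statistic W = min(W+, W-) = 7.5.
Step 5: Ties in |d|, so use the tie-corrected normal approximation.
        E[W] = n(n+1)/4 = 6*7/4 = 10.5.
        Tie groups: |d|=1 (t=2), |d|=7 (t=2); sum(t^3 - t) = 12.
        Var[W] = n(n+1)(2n+1)/24 - sum(t^3-t)/48 = 546/24 - 12/48 = 22.5.
        z = (W - E[W]) / sqrt(Var[W]) = (7.5 - 10.5) / 4.7434 = -0.6325.
        Two-sided p = 2*Phi(z) = 0.527089.
Step 6: alpha = 0.1. fail to reject H0.

W+ = 13.5, W- = 7.5, W = min = 7.5, p = 0.527089, fail to reject H0.


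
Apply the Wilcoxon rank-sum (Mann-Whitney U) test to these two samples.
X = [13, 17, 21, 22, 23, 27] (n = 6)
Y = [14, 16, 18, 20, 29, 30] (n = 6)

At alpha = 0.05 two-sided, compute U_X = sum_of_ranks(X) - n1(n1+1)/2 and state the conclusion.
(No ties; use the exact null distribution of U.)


Step 1: Combine and sort all 12 observations; assign midranks.
sorted (value, group): (13,X), (14,Y), (16,Y), (17,X), (18,Y), (20,Y), (21,X), (22,X), (23,X), (27,X), (29,Y), (30,Y)
ranks: 13->1, 14->2, 16->3, 17->4, 18->5, 20->6, 21->7, 22->8, 23->9, 27->10, 29->11, 30->12
Step 2: Rank sum for X: R1 = 1 + 4 + 7 + 8 + 9 + 10 = 39.
Step 3: U_X = R1 - n1(n1+1)/2 = 39 - 6*7/2 = 39 - 21 = 18.
       U_Y = n1*n2 - U_X = 36 - 18 = 18.
Step 4: No ties, so the exact null distribution of U (based on enumerating the C(12,6) = 924 equally likely rank assignments) gives the two-sided p-value.
Step 5: p-value = 1.000000; compare to alpha = 0.05. fail to reject H0.

U_X = 18, p = 1.000000, fail to reject H0 at alpha = 0.05.


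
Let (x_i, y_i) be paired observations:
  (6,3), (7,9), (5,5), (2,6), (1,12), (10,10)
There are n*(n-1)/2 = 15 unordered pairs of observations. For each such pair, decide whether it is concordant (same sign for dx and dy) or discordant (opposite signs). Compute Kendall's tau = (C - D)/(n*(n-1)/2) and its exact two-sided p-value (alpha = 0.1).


Step 1: Enumerate the 15 unordered pairs (i,j) with i<j and classify each by sign(x_j-x_i) * sign(y_j-y_i).
  (1,2):dx=+1,dy=+6->C; (1,3):dx=-1,dy=+2->D; (1,4):dx=-4,dy=+3->D; (1,5):dx=-5,dy=+9->D
  (1,6):dx=+4,dy=+7->C; (2,3):dx=-2,dy=-4->C; (2,4):dx=-5,dy=-3->C; (2,5):dx=-6,dy=+3->D
  (2,6):dx=+3,dy=+1->C; (3,4):dx=-3,dy=+1->D; (3,5):dx=-4,dy=+7->D; (3,6):dx=+5,dy=+5->C
  (4,5):dx=-1,dy=+6->D; (4,6):dx=+8,dy=+4->C; (5,6):dx=+9,dy=-2->D
Step 2: C = 7, D = 8, total pairs = 15.
Step 3: tau = (C - D)/(n(n-1)/2) = (7 - 8)/15 = -0.066667.
Step 4: Exact two-sided p-value (enumerate n! = 720 permutations of y under H0): p = 1.000000.
Step 5: alpha = 0.1. fail to reject H0.

tau_b = -0.0667 (C=7, D=8), p = 1.000000, fail to reject H0.


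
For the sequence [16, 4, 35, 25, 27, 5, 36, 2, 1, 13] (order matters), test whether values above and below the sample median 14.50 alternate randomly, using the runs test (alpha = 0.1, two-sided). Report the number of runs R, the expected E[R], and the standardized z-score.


Step 1: Compute median = 14.50; label A = above, B = below.
Labels in order: ABAAABABBB  (n_A = 5, n_B = 5)
Step 2: Count runs R = 6.
Step 3: Under H0 (random ordering), E[R] = 2*n_A*n_B/(n_A+n_B) + 1 = 2*5*5/10 + 1 = 6.0000.
        Var[R] = 2*n_A*n_B*(2*n_A*n_B - n_A - n_B) / ((n_A+n_B)^2 * (n_A+n_B-1)) = 2000/900 = 2.2222.
        SD[R] = 1.4907.
Step 4: R = E[R], so z = 0 with no continuity correction.
Step 5: Two-sided p-value via normal approximation = 2*(1 - Phi(|z|)) = 1.000000.
Step 6: alpha = 0.1. fail to reject H0.

R = 6, z = 0.0000, p = 1.000000, fail to reject H0.


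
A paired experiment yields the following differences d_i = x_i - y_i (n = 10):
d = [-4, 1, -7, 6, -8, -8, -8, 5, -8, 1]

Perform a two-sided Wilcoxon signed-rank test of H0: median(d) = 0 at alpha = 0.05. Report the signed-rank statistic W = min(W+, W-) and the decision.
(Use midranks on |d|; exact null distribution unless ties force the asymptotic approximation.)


Step 1: Drop any zero differences (none here) and take |d_i|.
|d| = [4, 1, 7, 6, 8, 8, 8, 5, 8, 1]
Step 2: Midrank |d_i| (ties get averaged ranks).
ranks: |4|->3, |1|->1.5, |7|->6, |6|->5, |8|->8.5, |8|->8.5, |8|->8.5, |5|->4, |8|->8.5, |1|->1.5
Step 3: Attach original signs; sum ranks with positive sign and with negative sign.
W+ = 1.5 + 5 + 4 + 1.5 = 12
W- = 3 + 6 + 8.5 + 8.5 + 8.5 + 8.5 = 43
(Check: W+ + W- = 55 should equal n(n+1)/2 = 55.)
Step 4: Test statistic W = min(W+, W-) = 12.
Step 5: Ties in |d|, so use the tie-corrected normal approximation.
        E[W] = n(n+1)/4 = 10*11/4 = 27.5.
        Tie groups: |d|=1 (t=2), |d|=8 (t=4); sum(t^3 - t) = 66.
        Var[W] = n(n+1)(2n+1)/24 - sum(t^3-t)/48 = 2310/24 - 66/48 = 94.875.
        z = (W - E[W]) / sqrt(Var[W]) = (12 - 27.5) / 9.7404 = -1.5913.
        Two-sided p = 2*Phi(z) = 0.111539.
Step 6: alpha = 0.05. fail to reject H0.

W+ = 12, W- = 43, W = min = 12, p = 0.111539, fail to reject H0.


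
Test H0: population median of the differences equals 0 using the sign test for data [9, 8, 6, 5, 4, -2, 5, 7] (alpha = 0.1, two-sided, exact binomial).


Step 1: Discard zero differences. Original n = 8; n_eff = number of nonzero differences = 8.
Nonzero differences (with sign): +9, +8, +6, +5, +4, -2, +5, +7
Step 2: Count signs: positive = 7, negative = 1.
Step 3: Under H0: P(positive) = 0.5, so the number of positives S ~ Bin(8, 0.5).
Step 4: Two-sided exact p-value = sum of Bin(8,0.5) probabilities at or below the observed probability = 0.070312.
Step 5: alpha = 0.1. reject H0.

n_eff = 8, pos = 7, neg = 1, p = 0.070312, reject H0.


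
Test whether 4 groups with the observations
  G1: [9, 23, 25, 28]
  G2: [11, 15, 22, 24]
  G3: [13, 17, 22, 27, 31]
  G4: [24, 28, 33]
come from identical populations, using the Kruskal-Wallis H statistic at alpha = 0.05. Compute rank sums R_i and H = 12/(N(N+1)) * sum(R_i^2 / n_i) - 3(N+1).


Step 1: Combine all N = 16 observations and assign midranks.
sorted (value, group, rank): (9,G1,1), (11,G2,2), (13,G3,3), (15,G2,4), (17,G3,5), (22,G2,6.5), (22,G3,6.5), (23,G1,8), (24,G2,9.5), (24,G4,9.5), (25,G1,11), (27,G3,12), (28,G1,13.5), (28,G4,13.5), (31,G3,15), (33,G4,16)
Step 2: Sum ranks within each group.
R_1 = 33.5 (n_1 = 4)
R_2 = 22 (n_2 = 4)
R_3 = 41.5 (n_3 = 5)
R_4 = 39 (n_4 = 3)
Step 3: H = 12/(N(N+1)) * sum(R_i^2/n_i) - 3(N+1)
     = 12/(16*17) * (33.5^2/4 + 22^2/4 + 41.5^2/5 + 39^2/3) - 3*17
     = 0.044118 * 1253.01 - 51
     = 4.279963.
Step 4: Ties present; correction factor C = 1 - 18/(16^3 - 16) = 0.995588. Corrected H = 4.279963 / 0.995588 = 4.298929.
Step 5: Under H0, H ~ chi^2(3); p-value = 0.230942.
Step 6: alpha = 0.05. fail to reject H0.

H = 4.2989, df = 3, p = 0.230942, fail to reject H0.


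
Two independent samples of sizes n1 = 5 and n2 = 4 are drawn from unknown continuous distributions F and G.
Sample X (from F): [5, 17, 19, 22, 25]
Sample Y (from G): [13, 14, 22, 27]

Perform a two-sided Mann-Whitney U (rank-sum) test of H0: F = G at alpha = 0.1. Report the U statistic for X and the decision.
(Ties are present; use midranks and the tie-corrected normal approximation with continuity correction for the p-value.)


Step 1: Combine and sort all 9 observations; assign midranks.
sorted (value, group): (5,X), (13,Y), (14,Y), (17,X), (19,X), (22,X), (22,Y), (25,X), (27,Y)
ranks: 5->1, 13->2, 14->3, 17->4, 19->5, 22->6.5, 22->6.5, 25->8, 27->9
Step 2: Rank sum for X: R1 = 1 + 4 + 5 + 6.5 + 8 = 24.5.
Step 3: U_X = R1 - n1(n1+1)/2 = 24.5 - 5*6/2 = 24.5 - 15 = 9.5.
       U_Y = n1*n2 - U_X = 20 - 9.5 = 10.5.
Step 4: Ties are present, so use the tie-corrected normal approximation (with continuity correction) for the p-value.
Step 5: p-value = 1.000000; compare to alpha = 0.1. fail to reject H0.

U_X = 9.5, p = 1.000000, fail to reject H0 at alpha = 0.1.


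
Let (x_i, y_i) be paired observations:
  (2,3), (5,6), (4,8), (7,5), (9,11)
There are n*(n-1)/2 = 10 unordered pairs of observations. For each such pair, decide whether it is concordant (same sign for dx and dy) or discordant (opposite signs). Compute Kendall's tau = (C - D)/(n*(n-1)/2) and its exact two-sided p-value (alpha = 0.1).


Step 1: Enumerate the 10 unordered pairs (i,j) with i<j and classify each by sign(x_j-x_i) * sign(y_j-y_i).
  (1,2):dx=+3,dy=+3->C; (1,3):dx=+2,dy=+5->C; (1,4):dx=+5,dy=+2->C; (1,5):dx=+7,dy=+8->C
  (2,3):dx=-1,dy=+2->D; (2,4):dx=+2,dy=-1->D; (2,5):dx=+4,dy=+5->C; (3,4):dx=+3,dy=-3->D
  (3,5):dx=+5,dy=+3->C; (4,5):dx=+2,dy=+6->C
Step 2: C = 7, D = 3, total pairs = 10.
Step 3: tau = (C - D)/(n(n-1)/2) = (7 - 3)/10 = 0.400000.
Step 4: Exact two-sided p-value (enumerate n! = 120 permutations of y under H0): p = 0.483333.
Step 5: alpha = 0.1. fail to reject H0.

tau_b = 0.4000 (C=7, D=3), p = 0.483333, fail to reject H0.


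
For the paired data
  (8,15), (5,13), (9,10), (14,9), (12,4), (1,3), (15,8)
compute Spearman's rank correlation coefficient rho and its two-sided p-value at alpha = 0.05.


Step 1: Rank x and y separately (midranks; no ties here).
rank(x): 8->3, 5->2, 9->4, 14->6, 12->5, 1->1, 15->7
rank(y): 15->7, 13->6, 10->5, 9->4, 4->2, 3->1, 8->3
Step 2: d_i = R_x(i) - R_y(i); compute d_i^2.
  (3-7)^2=16, (2-6)^2=16, (4-5)^2=1, (6-4)^2=4, (5-2)^2=9, (1-1)^2=0, (7-3)^2=16
sum(d^2) = 62.
Step 3: rho = 1 - 6*62 / (7*(7^2 - 1)) = 1 - 372/336 = -0.107143.
Step 4: Under H0, t = rho * sqrt((n-2)/(1-rho^2)) = -0.2410 ~ t(5).
Step 5: Two-sided p-value from the t-distribution with 5 df = 0.819151.
Step 6: alpha = 0.05. fail to reject H0.

rho = -0.1071, p = 0.819151, fail to reject H0 at alpha = 0.05.


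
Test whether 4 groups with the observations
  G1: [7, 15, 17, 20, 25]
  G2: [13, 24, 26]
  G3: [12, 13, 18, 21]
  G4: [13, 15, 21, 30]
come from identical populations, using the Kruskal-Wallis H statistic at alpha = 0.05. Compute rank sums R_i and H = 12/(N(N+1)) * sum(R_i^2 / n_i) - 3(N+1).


Step 1: Combine all N = 16 observations and assign midranks.
sorted (value, group, rank): (7,G1,1), (12,G3,2), (13,G2,4), (13,G3,4), (13,G4,4), (15,G1,6.5), (15,G4,6.5), (17,G1,8), (18,G3,9), (20,G1,10), (21,G3,11.5), (21,G4,11.5), (24,G2,13), (25,G1,14), (26,G2,15), (30,G4,16)
Step 2: Sum ranks within each group.
R_1 = 39.5 (n_1 = 5)
R_2 = 32 (n_2 = 3)
R_3 = 26.5 (n_3 = 4)
R_4 = 38 (n_4 = 4)
Step 3: H = 12/(N(N+1)) * sum(R_i^2/n_i) - 3(N+1)
     = 12/(16*17) * (39.5^2/5 + 32^2/3 + 26.5^2/4 + 38^2/4) - 3*17
     = 0.044118 * 1189.95 - 51
     = 1.497610.
Step 4: Ties present; correction factor C = 1 - 36/(16^3 - 16) = 0.991176. Corrected H = 1.497610 / 0.991176 = 1.510942.
Step 5: Under H0, H ~ chi^2(3); p-value = 0.679747.
Step 6: alpha = 0.05. fail to reject H0.

H = 1.5109, df = 3, p = 0.679747, fail to reject H0.


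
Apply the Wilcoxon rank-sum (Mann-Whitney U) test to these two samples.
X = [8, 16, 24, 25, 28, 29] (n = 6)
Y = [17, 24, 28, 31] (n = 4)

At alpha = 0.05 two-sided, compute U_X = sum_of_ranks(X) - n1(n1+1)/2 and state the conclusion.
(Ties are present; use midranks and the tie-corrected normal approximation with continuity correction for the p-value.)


Step 1: Combine and sort all 10 observations; assign midranks.
sorted (value, group): (8,X), (16,X), (17,Y), (24,X), (24,Y), (25,X), (28,X), (28,Y), (29,X), (31,Y)
ranks: 8->1, 16->2, 17->3, 24->4.5, 24->4.5, 25->6, 28->7.5, 28->7.5, 29->9, 31->10
Step 2: Rank sum for X: R1 = 1 + 2 + 4.5 + 6 + 7.5 + 9 = 30.
Step 3: U_X = R1 - n1(n1+1)/2 = 30 - 6*7/2 = 30 - 21 = 9.
       U_Y = n1*n2 - U_X = 24 - 9 = 15.
Step 4: Ties are present, so use the tie-corrected normal approximation (with continuity correction) for the p-value.
Step 5: p-value = 0.591778; compare to alpha = 0.05. fail to reject H0.

U_X = 9, p = 0.591778, fail to reject H0 at alpha = 0.05.


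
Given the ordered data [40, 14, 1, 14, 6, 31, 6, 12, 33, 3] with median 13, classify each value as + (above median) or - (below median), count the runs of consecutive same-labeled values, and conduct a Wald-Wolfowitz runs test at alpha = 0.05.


Step 1: Compute median = 13; label A = above, B = below.
Labels in order: AABABABBAB  (n_A = 5, n_B = 5)
Step 2: Count runs R = 8.
Step 3: Under H0 (random ordering), E[R] = 2*n_A*n_B/(n_A+n_B) + 1 = 2*5*5/10 + 1 = 6.0000.
        Var[R] = 2*n_A*n_B*(2*n_A*n_B - n_A - n_B) / ((n_A+n_B)^2 * (n_A+n_B-1)) = 2000/900 = 2.2222.
        SD[R] = 1.4907.
Step 4: Continuity-corrected z = (R - 0.5 - E[R]) / SD[R] = (8 - 0.5 - 6.0000) / 1.4907 = 1.0062.
Step 5: Two-sided p-value via normal approximation = 2*(1 - Phi(|z|)) = 0.314305.
Step 6: alpha = 0.05. fail to reject H0.

R = 8, z = 1.0062, p = 0.314305, fail to reject H0.


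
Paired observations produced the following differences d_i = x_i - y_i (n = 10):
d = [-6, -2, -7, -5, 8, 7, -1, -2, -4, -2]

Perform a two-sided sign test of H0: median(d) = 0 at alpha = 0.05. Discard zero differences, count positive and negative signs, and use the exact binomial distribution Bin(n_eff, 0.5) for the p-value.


Step 1: Discard zero differences. Original n = 10; n_eff = number of nonzero differences = 10.
Nonzero differences (with sign): -6, -2, -7, -5, +8, +7, -1, -2, -4, -2
Step 2: Count signs: positive = 2, negative = 8.
Step 3: Under H0: P(positive) = 0.5, so the number of positives S ~ Bin(10, 0.5).
Step 4: Two-sided exact p-value = sum of Bin(10,0.5) probabilities at or below the observed probability = 0.109375.
Step 5: alpha = 0.05. fail to reject H0.

n_eff = 10, pos = 2, neg = 8, p = 0.109375, fail to reject H0.


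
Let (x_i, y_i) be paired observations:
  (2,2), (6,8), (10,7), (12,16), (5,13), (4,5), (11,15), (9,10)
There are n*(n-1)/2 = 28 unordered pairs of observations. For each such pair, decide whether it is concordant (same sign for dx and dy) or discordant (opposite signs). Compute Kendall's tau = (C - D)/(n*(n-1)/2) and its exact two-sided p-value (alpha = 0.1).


Step 1: Enumerate the 28 unordered pairs (i,j) with i<j and classify each by sign(x_j-x_i) * sign(y_j-y_i).
  (1,2):dx=+4,dy=+6->C; (1,3):dx=+8,dy=+5->C; (1,4):dx=+10,dy=+14->C; (1,5):dx=+3,dy=+11->C
  (1,6):dx=+2,dy=+3->C; (1,7):dx=+9,dy=+13->C; (1,8):dx=+7,dy=+8->C; (2,3):dx=+4,dy=-1->D
  (2,4):dx=+6,dy=+8->C; (2,5):dx=-1,dy=+5->D; (2,6):dx=-2,dy=-3->C; (2,7):dx=+5,dy=+7->C
  (2,8):dx=+3,dy=+2->C; (3,4):dx=+2,dy=+9->C; (3,5):dx=-5,dy=+6->D; (3,6):dx=-6,dy=-2->C
  (3,7):dx=+1,dy=+8->C; (3,8):dx=-1,dy=+3->D; (4,5):dx=-7,dy=-3->C; (4,6):dx=-8,dy=-11->C
  (4,7):dx=-1,dy=-1->C; (4,8):dx=-3,dy=-6->C; (5,6):dx=-1,dy=-8->C; (5,7):dx=+6,dy=+2->C
  (5,8):dx=+4,dy=-3->D; (6,7):dx=+7,dy=+10->C; (6,8):dx=+5,dy=+5->C; (7,8):dx=-2,dy=-5->C
Step 2: C = 23, D = 5, total pairs = 28.
Step 3: tau = (C - D)/(n(n-1)/2) = (23 - 5)/28 = 0.642857.
Step 4: Exact two-sided p-value (enumerate n! = 40320 permutations of y under H0): p = 0.031151.
Step 5: alpha = 0.1. reject H0.

tau_b = 0.6429 (C=23, D=5), p = 0.031151, reject H0.


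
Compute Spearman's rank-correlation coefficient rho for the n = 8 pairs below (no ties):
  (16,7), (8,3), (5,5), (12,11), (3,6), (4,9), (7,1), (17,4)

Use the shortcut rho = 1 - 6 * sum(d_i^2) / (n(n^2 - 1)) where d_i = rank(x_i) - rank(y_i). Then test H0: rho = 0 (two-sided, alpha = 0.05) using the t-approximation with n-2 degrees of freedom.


Step 1: Rank x and y separately (midranks; no ties here).
rank(x): 16->7, 8->5, 5->3, 12->6, 3->1, 4->2, 7->4, 17->8
rank(y): 7->6, 3->2, 5->4, 11->8, 6->5, 9->7, 1->1, 4->3
Step 2: d_i = R_x(i) - R_y(i); compute d_i^2.
  (7-6)^2=1, (5-2)^2=9, (3-4)^2=1, (6-8)^2=4, (1-5)^2=16, (2-7)^2=25, (4-1)^2=9, (8-3)^2=25
sum(d^2) = 90.
Step 3: rho = 1 - 6*90 / (8*(8^2 - 1)) = 1 - 540/504 = -0.071429.
Step 4: Under H0, t = rho * sqrt((n-2)/(1-rho^2)) = -0.1754 ~ t(6).
Step 5: Two-sided p-value from the t-distribution with 6 df = 0.866526.
Step 6: alpha = 0.05. fail to reject H0.

rho = -0.0714, p = 0.866526, fail to reject H0 at alpha = 0.05.


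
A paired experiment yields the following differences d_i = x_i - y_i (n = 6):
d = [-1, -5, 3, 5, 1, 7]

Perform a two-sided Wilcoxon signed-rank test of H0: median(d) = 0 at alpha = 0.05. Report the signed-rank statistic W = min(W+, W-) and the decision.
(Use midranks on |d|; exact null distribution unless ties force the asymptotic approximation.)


Step 1: Drop any zero differences (none here) and take |d_i|.
|d| = [1, 5, 3, 5, 1, 7]
Step 2: Midrank |d_i| (ties get averaged ranks).
ranks: |1|->1.5, |5|->4.5, |3|->3, |5|->4.5, |1|->1.5, |7|->6
Step 3: Attach original signs; sum ranks with positive sign and with negative sign.
W+ = 3 + 4.5 + 1.5 + 6 = 15
W- = 1.5 + 4.5 = 6
(Check: W+ + W- = 21 should equal n(n+1)/2 = 21.)
Step 4: Test statistic W = min(W+, W-) = 6.
Step 5: Ties in |d|, so use the tie-corrected normal approximation.
        E[W] = n(n+1)/4 = 6*7/4 = 10.5.
        Tie groups: |d|=1 (t=2), |d|=5 (t=2); sum(t^3 - t) = 12.
        Var[W] = n(n+1)(2n+1)/24 - sum(t^3-t)/48 = 546/24 - 12/48 = 22.5.
        z = (W - E[W]) / sqrt(Var[W]) = (6 - 10.5) / 4.7434 = -0.9487.
        Two-sided p = 2*Phi(z) = 0.342782.
Step 6: alpha = 0.05. fail to reject H0.

W+ = 15, W- = 6, W = min = 6, p = 0.342782, fail to reject H0.


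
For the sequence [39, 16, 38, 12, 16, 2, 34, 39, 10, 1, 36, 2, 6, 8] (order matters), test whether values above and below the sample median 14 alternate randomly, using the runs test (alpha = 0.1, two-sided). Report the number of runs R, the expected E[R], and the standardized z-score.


Step 1: Compute median = 14; label A = above, B = below.
Labels in order: AAABABAABBABBB  (n_A = 7, n_B = 7)
Step 2: Count runs R = 8.
Step 3: Under H0 (random ordering), E[R] = 2*n_A*n_B/(n_A+n_B) + 1 = 2*7*7/14 + 1 = 8.0000.
        Var[R] = 2*n_A*n_B*(2*n_A*n_B - n_A - n_B) / ((n_A+n_B)^2 * (n_A+n_B-1)) = 8232/2548 = 3.2308.
        SD[R] = 1.7974.
Step 4: R = E[R], so z = 0 with no continuity correction.
Step 5: Two-sided p-value via normal approximation = 2*(1 - Phi(|z|)) = 1.000000.
Step 6: alpha = 0.1. fail to reject H0.

R = 8, z = 0.0000, p = 1.000000, fail to reject H0.


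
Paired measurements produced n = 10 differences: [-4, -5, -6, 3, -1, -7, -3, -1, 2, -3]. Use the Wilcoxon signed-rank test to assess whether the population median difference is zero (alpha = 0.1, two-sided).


Step 1: Drop any zero differences (none here) and take |d_i|.
|d| = [4, 5, 6, 3, 1, 7, 3, 1, 2, 3]
Step 2: Midrank |d_i| (ties get averaged ranks).
ranks: |4|->7, |5|->8, |6|->9, |3|->5, |1|->1.5, |7|->10, |3|->5, |1|->1.5, |2|->3, |3|->5
Step 3: Attach original signs; sum ranks with positive sign and with negative sign.
W+ = 5 + 3 = 8
W- = 7 + 8 + 9 + 1.5 + 10 + 5 + 1.5 + 5 = 47
(Check: W+ + W- = 55 should equal n(n+1)/2 = 55.)
Step 4: Test statistic W = min(W+, W-) = 8.
Step 5: Ties in |d|, so use the tie-corrected normal approximation.
        E[W] = n(n+1)/4 = 10*11/4 = 27.5.
        Tie groups: |d|=1 (t=2), |d|=3 (t=3); sum(t^3 - t) = 30.
        Var[W] = n(n+1)(2n+1)/24 - sum(t^3-t)/48 = 2310/24 - 30/48 = 95.625.
        z = (W - E[W]) / sqrt(Var[W]) = (8 - 27.5) / 9.7788 = -1.9941.
        Two-sided p = 2*Phi(z) = 0.046140.
Step 6: alpha = 0.1. reject H0.

W+ = 8, W- = 47, W = min = 8, p = 0.046140, reject H0.


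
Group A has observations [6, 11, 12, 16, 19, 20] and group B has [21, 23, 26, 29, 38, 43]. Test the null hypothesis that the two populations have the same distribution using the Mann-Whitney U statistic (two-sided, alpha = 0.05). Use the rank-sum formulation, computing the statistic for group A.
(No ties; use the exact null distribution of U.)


Step 1: Combine and sort all 12 observations; assign midranks.
sorted (value, group): (6,X), (11,X), (12,X), (16,X), (19,X), (20,X), (21,Y), (23,Y), (26,Y), (29,Y), (38,Y), (43,Y)
ranks: 6->1, 11->2, 12->3, 16->4, 19->5, 20->6, 21->7, 23->8, 26->9, 29->10, 38->11, 43->12
Step 2: Rank sum for X: R1 = 1 + 2 + 3 + 4 + 5 + 6 = 21.
Step 3: U_X = R1 - n1(n1+1)/2 = 21 - 6*7/2 = 21 - 21 = 0.
       U_Y = n1*n2 - U_X = 36 - 0 = 36.
Step 4: No ties, so the exact null distribution of U (based on enumerating the C(12,6) = 924 equally likely rank assignments) gives the two-sided p-value.
Step 5: p-value = 0.002165; compare to alpha = 0.05. reject H0.

U_X = 0, p = 0.002165, reject H0 at alpha = 0.05.


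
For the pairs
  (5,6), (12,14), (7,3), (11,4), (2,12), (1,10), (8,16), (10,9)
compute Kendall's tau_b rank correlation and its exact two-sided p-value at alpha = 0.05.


Step 1: Enumerate the 28 unordered pairs (i,j) with i<j and classify each by sign(x_j-x_i) * sign(y_j-y_i).
  (1,2):dx=+7,dy=+8->C; (1,3):dx=+2,dy=-3->D; (1,4):dx=+6,dy=-2->D; (1,5):dx=-3,dy=+6->D
  (1,6):dx=-4,dy=+4->D; (1,7):dx=+3,dy=+10->C; (1,8):dx=+5,dy=+3->C; (2,3):dx=-5,dy=-11->C
  (2,4):dx=-1,dy=-10->C; (2,5):dx=-10,dy=-2->C; (2,6):dx=-11,dy=-4->C; (2,7):dx=-4,dy=+2->D
  (2,8):dx=-2,dy=-5->C; (3,4):dx=+4,dy=+1->C; (3,5):dx=-5,dy=+9->D; (3,6):dx=-6,dy=+7->D
  (3,7):dx=+1,dy=+13->C; (3,8):dx=+3,dy=+6->C; (4,5):dx=-9,dy=+8->D; (4,6):dx=-10,dy=+6->D
  (4,7):dx=-3,dy=+12->D; (4,8):dx=-1,dy=+5->D; (5,6):dx=-1,dy=-2->C; (5,7):dx=+6,dy=+4->C
  (5,8):dx=+8,dy=-3->D; (6,7):dx=+7,dy=+6->C; (6,8):dx=+9,dy=-1->D; (7,8):dx=+2,dy=-7->D
Step 2: C = 14, D = 14, total pairs = 28.
Step 3: tau = (C - D)/(n(n-1)/2) = (14 - 14)/28 = 0.000000.
Step 4: Exact two-sided p-value (enumerate n! = 40320 permutations of y under H0): p = 1.000000.
Step 5: alpha = 0.05. fail to reject H0.

tau_b = 0.0000 (C=14, D=14), p = 1.000000, fail to reject H0.


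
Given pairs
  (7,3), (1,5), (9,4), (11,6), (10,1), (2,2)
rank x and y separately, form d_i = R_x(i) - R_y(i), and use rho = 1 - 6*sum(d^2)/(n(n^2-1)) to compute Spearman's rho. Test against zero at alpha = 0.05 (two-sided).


Step 1: Rank x and y separately (midranks; no ties here).
rank(x): 7->3, 1->1, 9->4, 11->6, 10->5, 2->2
rank(y): 3->3, 5->5, 4->4, 6->6, 1->1, 2->2
Step 2: d_i = R_x(i) - R_y(i); compute d_i^2.
  (3-3)^2=0, (1-5)^2=16, (4-4)^2=0, (6-6)^2=0, (5-1)^2=16, (2-2)^2=0
sum(d^2) = 32.
Step 3: rho = 1 - 6*32 / (6*(6^2 - 1)) = 1 - 192/210 = 0.085714.
Step 4: Under H0, t = rho * sqrt((n-2)/(1-rho^2)) = 0.1721 ~ t(4).
Step 5: Two-sided p-value from the t-distribution with 4 df = 0.871743.
Step 6: alpha = 0.05. fail to reject H0.

rho = 0.0857, p = 0.871743, fail to reject H0 at alpha = 0.05.


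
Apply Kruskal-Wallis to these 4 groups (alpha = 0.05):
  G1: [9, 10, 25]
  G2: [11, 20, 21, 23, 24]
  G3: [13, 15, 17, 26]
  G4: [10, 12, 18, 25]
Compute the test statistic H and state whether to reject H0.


Step 1: Combine all N = 16 observations and assign midranks.
sorted (value, group, rank): (9,G1,1), (10,G1,2.5), (10,G4,2.5), (11,G2,4), (12,G4,5), (13,G3,6), (15,G3,7), (17,G3,8), (18,G4,9), (20,G2,10), (21,G2,11), (23,G2,12), (24,G2,13), (25,G1,14.5), (25,G4,14.5), (26,G3,16)
Step 2: Sum ranks within each group.
R_1 = 18 (n_1 = 3)
R_2 = 50 (n_2 = 5)
R_3 = 37 (n_3 = 4)
R_4 = 31 (n_4 = 4)
Step 3: H = 12/(N(N+1)) * sum(R_i^2/n_i) - 3(N+1)
     = 12/(16*17) * (18^2/3 + 50^2/5 + 37^2/4 + 31^2/4) - 3*17
     = 0.044118 * 1190.5 - 51
     = 1.522059.
Step 4: Ties present; correction factor C = 1 - 12/(16^3 - 16) = 0.997059. Corrected H = 1.522059 / 0.997059 = 1.526549.
Step 5: Under H0, H ~ chi^2(3); p-value = 0.676157.
Step 6: alpha = 0.05. fail to reject H0.

H = 1.5265, df = 3, p = 0.676157, fail to reject H0.


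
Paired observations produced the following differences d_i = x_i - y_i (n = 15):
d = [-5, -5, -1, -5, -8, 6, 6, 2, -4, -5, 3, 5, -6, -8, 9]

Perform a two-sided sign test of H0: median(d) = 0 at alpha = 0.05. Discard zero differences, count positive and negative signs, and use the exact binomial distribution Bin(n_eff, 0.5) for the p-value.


Step 1: Discard zero differences. Original n = 15; n_eff = number of nonzero differences = 15.
Nonzero differences (with sign): -5, -5, -1, -5, -8, +6, +6, +2, -4, -5, +3, +5, -6, -8, +9
Step 2: Count signs: positive = 6, negative = 9.
Step 3: Under H0: P(positive) = 0.5, so the number of positives S ~ Bin(15, 0.5).
Step 4: Two-sided exact p-value = sum of Bin(15,0.5) probabilities at or below the observed probability = 0.607239.
Step 5: alpha = 0.05. fail to reject H0.

n_eff = 15, pos = 6, neg = 9, p = 0.607239, fail to reject H0.


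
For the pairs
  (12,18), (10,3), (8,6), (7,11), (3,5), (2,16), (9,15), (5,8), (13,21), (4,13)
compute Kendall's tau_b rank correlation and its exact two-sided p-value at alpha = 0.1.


Step 1: Enumerate the 45 unordered pairs (i,j) with i<j and classify each by sign(x_j-x_i) * sign(y_j-y_i).
  (1,2):dx=-2,dy=-15->C; (1,3):dx=-4,dy=-12->C; (1,4):dx=-5,dy=-7->C; (1,5):dx=-9,dy=-13->C
  (1,6):dx=-10,dy=-2->C; (1,7):dx=-3,dy=-3->C; (1,8):dx=-7,dy=-10->C; (1,9):dx=+1,dy=+3->C
  (1,10):dx=-8,dy=-5->C; (2,3):dx=-2,dy=+3->D; (2,4):dx=-3,dy=+8->D; (2,5):dx=-7,dy=+2->D
  (2,6):dx=-8,dy=+13->D; (2,7):dx=-1,dy=+12->D; (2,8):dx=-5,dy=+5->D; (2,9):dx=+3,dy=+18->C
  (2,10):dx=-6,dy=+10->D; (3,4):dx=-1,dy=+5->D; (3,5):dx=-5,dy=-1->C; (3,6):dx=-6,dy=+10->D
  (3,7):dx=+1,dy=+9->C; (3,8):dx=-3,dy=+2->D; (3,9):dx=+5,dy=+15->C; (3,10):dx=-4,dy=+7->D
  (4,5):dx=-4,dy=-6->C; (4,6):dx=-5,dy=+5->D; (4,7):dx=+2,dy=+4->C; (4,8):dx=-2,dy=-3->C
  (4,9):dx=+6,dy=+10->C; (4,10):dx=-3,dy=+2->D; (5,6):dx=-1,dy=+11->D; (5,7):dx=+6,dy=+10->C
  (5,8):dx=+2,dy=+3->C; (5,9):dx=+10,dy=+16->C; (5,10):dx=+1,dy=+8->C; (6,7):dx=+7,dy=-1->D
  (6,8):dx=+3,dy=-8->D; (6,9):dx=+11,dy=+5->C; (6,10):dx=+2,dy=-3->D; (7,8):dx=-4,dy=-7->C
  (7,9):dx=+4,dy=+6->C; (7,10):dx=-5,dy=-2->C; (8,9):dx=+8,dy=+13->C; (8,10):dx=-1,dy=+5->D
  (9,10):dx=-9,dy=-8->C
Step 2: C = 27, D = 18, total pairs = 45.
Step 3: tau = (C - D)/(n(n-1)/2) = (27 - 18)/45 = 0.200000.
Step 4: Exact two-sided p-value (enumerate n! = 3628800 permutations of y under H0): p = 0.484313.
Step 5: alpha = 0.1. fail to reject H0.

tau_b = 0.2000 (C=27, D=18), p = 0.484313, fail to reject H0.


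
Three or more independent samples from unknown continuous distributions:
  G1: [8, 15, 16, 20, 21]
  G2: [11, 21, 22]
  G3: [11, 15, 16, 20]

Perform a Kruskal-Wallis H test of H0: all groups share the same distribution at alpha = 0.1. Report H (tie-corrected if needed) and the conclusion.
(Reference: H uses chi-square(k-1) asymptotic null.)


Step 1: Combine all N = 12 observations and assign midranks.
sorted (value, group, rank): (8,G1,1), (11,G2,2.5), (11,G3,2.5), (15,G1,4.5), (15,G3,4.5), (16,G1,6.5), (16,G3,6.5), (20,G1,8.5), (20,G3,8.5), (21,G1,10.5), (21,G2,10.5), (22,G2,12)
Step 2: Sum ranks within each group.
R_1 = 31 (n_1 = 5)
R_2 = 25 (n_2 = 3)
R_3 = 22 (n_3 = 4)
Step 3: H = 12/(N(N+1)) * sum(R_i^2/n_i) - 3(N+1)
     = 12/(12*13) * (31^2/5 + 25^2/3 + 22^2/4) - 3*13
     = 0.076923 * 521.533 - 39
     = 1.117949.
Step 4: Ties present; correction factor C = 1 - 30/(12^3 - 12) = 0.982517. Corrected H = 1.117949 / 0.982517 = 1.137841.
Step 5: Under H0, H ~ chi^2(2); p-value = 0.566136.
Step 6: alpha = 0.1. fail to reject H0.

H = 1.1378, df = 2, p = 0.566136, fail to reject H0.


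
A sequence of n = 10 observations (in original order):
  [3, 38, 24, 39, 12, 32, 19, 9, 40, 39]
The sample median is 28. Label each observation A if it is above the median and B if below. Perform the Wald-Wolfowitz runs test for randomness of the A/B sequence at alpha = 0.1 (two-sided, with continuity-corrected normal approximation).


Step 1: Compute median = 28; label A = above, B = below.
Labels in order: BABABABBAA  (n_A = 5, n_B = 5)
Step 2: Count runs R = 8.
Step 3: Under H0 (random ordering), E[R] = 2*n_A*n_B/(n_A+n_B) + 1 = 2*5*5/10 + 1 = 6.0000.
        Var[R] = 2*n_A*n_B*(2*n_A*n_B - n_A - n_B) / ((n_A+n_B)^2 * (n_A+n_B-1)) = 2000/900 = 2.2222.
        SD[R] = 1.4907.
Step 4: Continuity-corrected z = (R - 0.5 - E[R]) / SD[R] = (8 - 0.5 - 6.0000) / 1.4907 = 1.0062.
Step 5: Two-sided p-value via normal approximation = 2*(1 - Phi(|z|)) = 0.314305.
Step 6: alpha = 0.1. fail to reject H0.

R = 8, z = 1.0062, p = 0.314305, fail to reject H0.


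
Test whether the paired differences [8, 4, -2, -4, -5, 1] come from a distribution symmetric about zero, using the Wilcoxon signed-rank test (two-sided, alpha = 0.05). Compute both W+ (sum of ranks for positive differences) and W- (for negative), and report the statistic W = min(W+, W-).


Step 1: Drop any zero differences (none here) and take |d_i|.
|d| = [8, 4, 2, 4, 5, 1]
Step 2: Midrank |d_i| (ties get averaged ranks).
ranks: |8|->6, |4|->3.5, |2|->2, |4|->3.5, |5|->5, |1|->1
Step 3: Attach original signs; sum ranks with positive sign and with negative sign.
W+ = 6 + 3.5 + 1 = 10.5
W- = 2 + 3.5 + 5 = 10.5
(Check: W+ + W- = 21 should equal n(n+1)/2 = 21.)
Step 4: Test statistic W = min(W+, W-) = 10.5.
Step 5: Ties in |d|, so use the tie-corrected normal approximation.
        E[W] = n(n+1)/4 = 6*7/4 = 10.5.
        Tie groups: |d|=4 (t=2); sum(t^3 - t) = 6.
        Var[W] = n(n+1)(2n+1)/24 - sum(t^3-t)/48 = 546/24 - 6/48 = 22.625.
        z = (W - E[W]) / sqrt(Var[W]) = (10.5 - 10.5) / 4.7566 = 0.0000.
        Two-sided p = 2*Phi(z) = 1.000000.
Step 6: alpha = 0.05. fail to reject H0.

W+ = 10.5, W- = 10.5, W = min = 10.5, p = 1.000000, fail to reject H0.


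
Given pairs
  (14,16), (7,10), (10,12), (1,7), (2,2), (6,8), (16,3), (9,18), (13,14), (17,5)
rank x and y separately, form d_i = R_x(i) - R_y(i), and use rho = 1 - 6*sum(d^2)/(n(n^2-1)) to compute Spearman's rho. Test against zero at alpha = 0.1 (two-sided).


Step 1: Rank x and y separately (midranks; no ties here).
rank(x): 14->8, 7->4, 10->6, 1->1, 2->2, 6->3, 16->9, 9->5, 13->7, 17->10
rank(y): 16->9, 10->6, 12->7, 7->4, 2->1, 8->5, 3->2, 18->10, 14->8, 5->3
Step 2: d_i = R_x(i) - R_y(i); compute d_i^2.
  (8-9)^2=1, (4-6)^2=4, (6-7)^2=1, (1-4)^2=9, (2-1)^2=1, (3-5)^2=4, (9-2)^2=49, (5-10)^2=25, (7-8)^2=1, (10-3)^2=49
sum(d^2) = 144.
Step 3: rho = 1 - 6*144 / (10*(10^2 - 1)) = 1 - 864/990 = 0.127273.
Step 4: Under H0, t = rho * sqrt((n-2)/(1-rho^2)) = 0.3629 ~ t(8).
Step 5: Two-sided p-value from the t-distribution with 8 df = 0.726057.
Step 6: alpha = 0.1. fail to reject H0.

rho = 0.1273, p = 0.726057, fail to reject H0 at alpha = 0.1.


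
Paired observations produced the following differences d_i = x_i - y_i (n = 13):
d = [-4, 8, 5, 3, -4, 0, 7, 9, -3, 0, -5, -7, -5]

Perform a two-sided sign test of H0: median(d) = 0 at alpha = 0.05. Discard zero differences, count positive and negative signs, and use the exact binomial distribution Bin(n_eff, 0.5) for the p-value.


Step 1: Discard zero differences. Original n = 13; n_eff = number of nonzero differences = 11.
Nonzero differences (with sign): -4, +8, +5, +3, -4, +7, +9, -3, -5, -7, -5
Step 2: Count signs: positive = 5, negative = 6.
Step 3: Under H0: P(positive) = 0.5, so the number of positives S ~ Bin(11, 0.5).
Step 4: Two-sided exact p-value = sum of Bin(11,0.5) probabilities at or below the observed probability = 1.000000.
Step 5: alpha = 0.05. fail to reject H0.

n_eff = 11, pos = 5, neg = 6, p = 1.000000, fail to reject H0.


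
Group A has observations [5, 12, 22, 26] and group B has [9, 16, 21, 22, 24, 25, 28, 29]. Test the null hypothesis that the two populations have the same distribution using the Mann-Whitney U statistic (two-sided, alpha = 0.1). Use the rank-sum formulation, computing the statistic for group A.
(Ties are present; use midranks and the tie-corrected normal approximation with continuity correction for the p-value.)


Step 1: Combine and sort all 12 observations; assign midranks.
sorted (value, group): (5,X), (9,Y), (12,X), (16,Y), (21,Y), (22,X), (22,Y), (24,Y), (25,Y), (26,X), (28,Y), (29,Y)
ranks: 5->1, 9->2, 12->3, 16->4, 21->5, 22->6.5, 22->6.5, 24->8, 25->9, 26->10, 28->11, 29->12
Step 2: Rank sum for X: R1 = 1 + 3 + 6.5 + 10 = 20.5.
Step 3: U_X = R1 - n1(n1+1)/2 = 20.5 - 4*5/2 = 20.5 - 10 = 10.5.
       U_Y = n1*n2 - U_X = 32 - 10.5 = 21.5.
Step 4: Ties are present, so use the tie-corrected normal approximation (with continuity correction) for the p-value.
Step 5: p-value = 0.394938; compare to alpha = 0.1. fail to reject H0.

U_X = 10.5, p = 0.394938, fail to reject H0 at alpha = 0.1.


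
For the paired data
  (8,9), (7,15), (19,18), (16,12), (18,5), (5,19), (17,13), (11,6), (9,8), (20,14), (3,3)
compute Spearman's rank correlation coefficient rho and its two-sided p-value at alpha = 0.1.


Step 1: Rank x and y separately (midranks; no ties here).
rank(x): 8->4, 7->3, 19->10, 16->7, 18->9, 5->2, 17->8, 11->6, 9->5, 20->11, 3->1
rank(y): 9->5, 15->9, 18->10, 12->6, 5->2, 19->11, 13->7, 6->3, 8->4, 14->8, 3->1
Step 2: d_i = R_x(i) - R_y(i); compute d_i^2.
  (4-5)^2=1, (3-9)^2=36, (10-10)^2=0, (7-6)^2=1, (9-2)^2=49, (2-11)^2=81, (8-7)^2=1, (6-3)^2=9, (5-4)^2=1, (11-8)^2=9, (1-1)^2=0
sum(d^2) = 188.
Step 3: rho = 1 - 6*188 / (11*(11^2 - 1)) = 1 - 1128/1320 = 0.145455.
Step 4: Under H0, t = rho * sqrt((n-2)/(1-rho^2)) = 0.4411 ~ t(9).
Step 5: Two-sided p-value from the t-distribution with 9 df = 0.669579.
Step 6: alpha = 0.1. fail to reject H0.

rho = 0.1455, p = 0.669579, fail to reject H0 at alpha = 0.1.


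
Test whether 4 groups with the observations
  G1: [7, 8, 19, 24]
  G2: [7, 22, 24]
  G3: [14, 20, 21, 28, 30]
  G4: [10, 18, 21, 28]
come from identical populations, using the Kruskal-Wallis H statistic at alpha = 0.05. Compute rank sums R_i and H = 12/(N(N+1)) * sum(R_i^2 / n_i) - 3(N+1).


Step 1: Combine all N = 16 observations and assign midranks.
sorted (value, group, rank): (7,G1,1.5), (7,G2,1.5), (8,G1,3), (10,G4,4), (14,G3,5), (18,G4,6), (19,G1,7), (20,G3,8), (21,G3,9.5), (21,G4,9.5), (22,G2,11), (24,G1,12.5), (24,G2,12.5), (28,G3,14.5), (28,G4,14.5), (30,G3,16)
Step 2: Sum ranks within each group.
R_1 = 24 (n_1 = 4)
R_2 = 25 (n_2 = 3)
R_3 = 53 (n_3 = 5)
R_4 = 34 (n_4 = 4)
Step 3: H = 12/(N(N+1)) * sum(R_i^2/n_i) - 3(N+1)
     = 12/(16*17) * (24^2/4 + 25^2/3 + 53^2/5 + 34^2/4) - 3*17
     = 0.044118 * 1203.13 - 51
     = 2.079412.
Step 4: Ties present; correction factor C = 1 - 24/(16^3 - 16) = 0.994118. Corrected H = 2.079412 / 0.994118 = 2.091716.
Step 5: Under H0, H ~ chi^2(3); p-value = 0.553590.
Step 6: alpha = 0.05. fail to reject H0.

H = 2.0917, df = 3, p = 0.553590, fail to reject H0.
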